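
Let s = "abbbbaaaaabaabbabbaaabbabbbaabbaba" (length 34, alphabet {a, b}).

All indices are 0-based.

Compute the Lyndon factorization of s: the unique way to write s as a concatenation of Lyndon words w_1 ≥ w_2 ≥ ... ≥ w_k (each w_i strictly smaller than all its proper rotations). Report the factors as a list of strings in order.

["abbbb", "aaaaabaabbabbaaabbabbbaabbab", "a"]

emit factor 1: 'abbbb' (i=0, period=5)
emit factor 2: 'aaaaabaabbabbaaabbabbbaabbab' (i=5, period=28)
emit factor 3: 'a' (i=33, period=1)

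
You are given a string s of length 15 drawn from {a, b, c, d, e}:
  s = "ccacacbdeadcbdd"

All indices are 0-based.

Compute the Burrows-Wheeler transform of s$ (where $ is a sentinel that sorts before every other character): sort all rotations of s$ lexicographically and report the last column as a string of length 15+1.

dccecccada$dabbd

rank  rotation          last
    0  $ccacacbdeadcbdd  d
    1  acacbdeadcbdd$cc  c
    2  acbdeadcbdd$ccac  c
    3  adcbdd$ccacacbde  e
    4  bdd$ccacacbdeadc  c
    5  bdeadcbdd$ccacac  c
    6  cacacbdeadcbdd$c  c
    7  cacbdeadcbdd$cca  a
    8  cbdd$ccacacbdead  d
    9  cbdeadcbdd$ccaca  a
   10  ccacacbdeadcbdd$  $
   11  d$ccacacbdeadcbd  d
   12  dcbdd$ccacacbdea  a
   13  dd$ccacacbdeadcb  b
   14  deadcbdd$ccacacb  b
   15  eadcbdd$ccacacbd  d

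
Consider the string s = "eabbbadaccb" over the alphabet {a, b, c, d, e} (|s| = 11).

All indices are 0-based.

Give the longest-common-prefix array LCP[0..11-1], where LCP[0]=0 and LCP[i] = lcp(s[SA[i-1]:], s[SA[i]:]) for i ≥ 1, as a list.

rank | idx | suffix
   0 |   1 | abbbadaccb
   1 |   7 | accb
   2 |   5 | adaccb
   3 |  10 | b
   4 |   4 | badaccb
   5 |   3 | bbadaccb
   6 |   2 | bbbadaccb
   7 |   9 | cb
   8 |   8 | ccb
   9 |   6 | daccb
  10 |   0 | eabbbadaccb

SA = [1, 7, 5, 10, 4, 3, 2, 9, 8, 6, 0]
i: (SA[i-1],SA[i]) lcp shared
  1: (1,7) 1 'a'
  2: (7,5) 1 'a'
  3: (5,10) 0 ''
  4: (10,4) 1 'b'
  5: (4,3) 1 'b'
  6: (3,2) 2 'bb'
  7: (2,9) 0 ''
  8: (9,8) 1 'c'
  9: (8,6) 0 ''
  10: (6,0) 0 ''

[0, 1, 1, 0, 1, 1, 2, 0, 1, 0, 0]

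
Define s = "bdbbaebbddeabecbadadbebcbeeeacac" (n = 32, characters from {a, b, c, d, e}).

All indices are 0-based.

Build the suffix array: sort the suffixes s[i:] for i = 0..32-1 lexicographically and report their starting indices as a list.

[11, 30, 28, 16, 18, 4, 15, 3, 2, 6, 22, 0, 7, 20, 12, 24, 31, 29, 14, 23, 17, 1, 19, 8, 9, 10, 27, 5, 21, 13, 26, 25]

sorted suffixes:
  #0 SA[0]=11  'abecbadadbebcbeeeacac'
  #1 SA[1]=30  'ac'
  #2 SA[2]=28  'acac'
  #3 SA[3]=16  'adadbebcbeeeacac'
  #4 SA[4]=18  'adbebcbeeeacac'
  #5 SA[5]=4  'aebbddeabecbadadbebcbeeeacac'
  #6 SA[6]=15  'badadbebcbeeeacac'
  #7 SA[7]=3  'baebbddeabecbadadbebcbeeeacac'
  #8 SA[8]=2  'bbaebbddeabecbadadbebcbeeeacac'
  #9 SA[9]=6  'bbddeabecbadadbebcbeeeacac'
  #10 SA[10]=22  'bcbeeeacac'
  #11 SA[11]=0  'bdbbaebbddeabecbadadbebcbeeeacac'
  #12 SA[12]=7  'bddeabecbadadbebcbeeeacac'
  #13 SA[13]=20  'bebcbeeeacac'
  #14 SA[14]=12  'becbadadbebcbeeeacac'
  #15 SA[15]=24  'beeeacac'
  #16 SA[16]=31  'c'
  #17 SA[17]=29  'cac'
  #18 SA[18]=14  'cbadadbebcbeeeacac'
  #19 SA[19]=23  'cbeeeacac'
  #20 SA[20]=17  'dadbebcbeeeacac'
  #21 SA[21]=1  'dbbaebbddeabecbadadbebcbeeeacac'
  #22 SA[22]=19  'dbebcbeeeacac'
  #23 SA[23]=8  'ddeabecbadadbebcbeeeacac'
  #24 SA[24]=9  'deabecbadadbebcbeeeacac'
  #25 SA[25]=10  'eabecbadadbebcbeeeacac'
  #26 SA[26]=27  'eacac'
  #27 SA[27]=5  'ebbddeabecbadadbebcbeeeacac'
  #28 SA[28]=21  'ebcbeeeacac'
  #29 SA[29]=13  'ecbadadbebcbeeeacac'
  #30 SA[30]=26  'eeacac'
  #31 SA[31]=25  'eeeacac'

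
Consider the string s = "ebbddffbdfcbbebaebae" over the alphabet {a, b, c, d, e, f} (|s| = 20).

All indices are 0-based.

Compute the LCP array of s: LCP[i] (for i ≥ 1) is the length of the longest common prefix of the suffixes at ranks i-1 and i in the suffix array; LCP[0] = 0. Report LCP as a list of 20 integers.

[0, 2, 0, 3, 1, 2, 1, 2, 1, 0, 0, 1, 2, 0, 1, 4, 2, 0, 1, 1]

rank | idx | suffix
   0 |  18 | ae
   1 |  15 | aebae
   2 |  17 | bae
   3 |  14 | baebae
   4 |   1 | bbddffbdfcbbebaebae
   5 |  11 | bbebaebae
   6 |   2 | bddffbdfcbbebaebae
   7 |   7 | bdfcbbebaebae
   8 |  12 | bebaebae
   9 |  10 | cbbebaebae
  10 |   3 | ddffbdfcbbebaebae
  11 |   8 | dfcbbebaebae
  12 |   4 | dffbdfcbbebaebae
  13 |  19 | e
  14 |  16 | ebae
  15 |  13 | ebaebae
  16 |   0 | ebbddffbdfcbbebaebae
  17 |   6 | fbdfcbbebaebae
  18 |   9 | fcbbebaebae
  19 |   5 | ffbdfcbbebaebae

SA = [18, 15, 17, 14, 1, 11, 2, 7, 12, 10, 3, 8, 4, 19, 16, 13, 0, 6, 9, 5]
[i] adj suffixes → lcp
  [1] 18/15 → 2 ('ae')
  [2] 15/17 → 0 ('')
  [3] 17/14 → 3 ('bae')
  [4] 14/1 → 1 ('b')
  [5] 1/11 → 2 ('bb')
  [6] 11/2 → 1 ('b')
  [7] 2/7 → 2 ('bd')
  [8] 7/12 → 1 ('b')
  [9] 12/10 → 0 ('')
  [10] 10/3 → 0 ('')
  [11] 3/8 → 1 ('d')
  [12] 8/4 → 2 ('df')
  [13] 4/19 → 0 ('')
  [14] 19/16 → 1 ('e')
  [15] 16/13 → 4 ('ebae')
  [16] 13/0 → 2 ('eb')
  [17] 0/6 → 0 ('')
  [18] 6/9 → 1 ('f')
  [19] 9/5 → 1 ('f')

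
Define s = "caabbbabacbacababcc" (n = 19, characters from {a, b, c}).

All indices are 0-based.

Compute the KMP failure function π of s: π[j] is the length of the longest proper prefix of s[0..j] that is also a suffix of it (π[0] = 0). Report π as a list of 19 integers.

[0, 0, 0, 0, 0, 0, 0, 0, 0, 1, 0, 0, 1, 2, 0, 0, 0, 1, 1]

π[0] = 0
j=1 s[j]='a': π[1]=0 (border '')
j=2 s[j]='a': π[2]=0 (border '')
j=3 s[j]='b': π[3]=0 (border '')
j=4 s[j]='b': π[4]=0 (border '')
j=5 s[j]='b': π[5]=0 (border '')
j=6 s[j]='a': π[6]=0 (border '')
j=7 s[j]='b': π[7]=0 (border '')
j=8 s[j]='a': π[8]=0 (border '')
j=9 s[j]='c': π[9]=1 (border 'c')
j=10 s[j]='b': k: 1→0; π[10]=0 (border '')
j=11 s[j]='a': π[11]=0 (border '')
j=12 s[j]='c': π[12]=1 (border 'c')
j=13 s[j]='a': π[13]=2 (border 'ca')
j=14 s[j]='b': k: 2→0; π[14]=0 (border '')
j=15 s[j]='a': π[15]=0 (border '')
j=16 s[j]='b': π[16]=0 (border '')
j=17 s[j]='c': π[17]=1 (border 'c')
j=18 s[j]='c': k: 1→0; π[18]=1 (border 'c')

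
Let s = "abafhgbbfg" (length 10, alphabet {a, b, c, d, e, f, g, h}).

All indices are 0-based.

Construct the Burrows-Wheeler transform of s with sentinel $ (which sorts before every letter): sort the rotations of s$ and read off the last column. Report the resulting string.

g$bagbbafhf

rank  rotation     last
    0  $abafhgbbfg  g
    1  abafhgbbfg$  $
    2  afhgbbfg$ab  b
    3  bafhgbbfg$a  a
    4  bbfg$abafhg  g
    5  bfg$abafhgb  b
    6  fg$abafhgbb  b
    7  fhgbbfg$aba  a
    8  g$abafhgbbf  f
    9  gbbfg$abafh  h
   10  hgbbfg$abaf  f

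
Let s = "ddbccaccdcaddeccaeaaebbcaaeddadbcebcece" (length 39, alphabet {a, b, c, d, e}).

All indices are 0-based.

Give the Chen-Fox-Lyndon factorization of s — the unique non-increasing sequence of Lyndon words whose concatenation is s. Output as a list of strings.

["d", "d", "bcc", "accdcaddeccae", "aaebbcaaeddadbcebcece"]

emit factor 1: 'd' (i=0, period=1)
emit factor 2: 'd' (i=1, period=1)
emit factor 3: 'bcc' (i=2, period=3)
emit factor 4: 'accdcaddeccae' (i=5, period=13)
emit factor 5: 'aaebbcaaeddadbcebcece' (i=18, period=21)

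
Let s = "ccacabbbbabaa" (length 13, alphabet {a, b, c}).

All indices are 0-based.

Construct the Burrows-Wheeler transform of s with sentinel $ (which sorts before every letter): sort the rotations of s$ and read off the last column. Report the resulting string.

aabbccabbbaac$

rank  rotation        last
    0  $ccacabbbbabaa  a
    1  a$ccacabbbbaba  a
    2  aa$ccacabbbbab  b
    3  abaa$ccacabbbb  b
    4  abbbbabaa$ccac  c
    5  acabbbbabaa$cc  c
    6  baa$ccacabbbba  a
    7  babaa$ccacabbb  b
    8  bbabaa$ccacabb  b
    9  bbbabaa$ccacab  b
   10  bbbbabaa$ccaca  a
   11  cabbbbabaa$cca  a
   12  cacabbbbabaa$c  c
   13  ccacabbbbabaa$  $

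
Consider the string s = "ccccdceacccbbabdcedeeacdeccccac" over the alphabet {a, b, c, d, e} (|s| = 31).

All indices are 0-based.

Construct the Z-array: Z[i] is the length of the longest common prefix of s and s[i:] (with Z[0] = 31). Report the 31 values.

[31, 3, 2, 1, 0, 1, 0, 0, 3, 2, 1, 0, 0, 0, 0, 0, 1, 0, 0, 0, 0, 0, 1, 0, 0, 4, 3, 2, 1, 0, 1]

Z[0]=31
i=1: i≥r, start 0; Z[1]=3 extend→box=[1,4)
i=2: min(r-i=2, Z[1]=3)=2; Z[2]=2
i=3: min(r-i=1, Z[2]=2)=1; Z[3]=1
i=4: i≥r, start 0; Z[4]=0
i=5: i≥r, start 0; Z[5]=1 extend→box=[5,6)
i=6: i≥r, start 0; Z[6]=0
i=7: i≥r, start 0; Z[7]=0
i=8: i≥r, start 0; Z[8]=3 extend→box=[8,11)
i=9: min(r-i=2, Z[1]=3)=2; Z[9]=2
i=10: min(r-i=1, Z[2]=2)=1; Z[10]=1
i=11: i≥r, start 0; Z[11]=0
i=12: i≥r, start 0; Z[12]=0
i=13: i≥r, start 0; Z[13]=0
i=14: i≥r, start 0; Z[14]=0
i=15: i≥r, start 0; Z[15]=0
i=16: i≥r, start 0; Z[16]=1 extend→box=[16,17)
i=17: i≥r, start 0; Z[17]=0
i=18: i≥r, start 0; Z[18]=0
i=19: i≥r, start 0; Z[19]=0
i=20: i≥r, start 0; Z[20]=0
i=21: i≥r, start 0; Z[21]=0
i=22: i≥r, start 0; Z[22]=1 extend→box=[22,23)
i=23: i≥r, start 0; Z[23]=0
i=24: i≥r, start 0; Z[24]=0
i=25: i≥r, start 0; Z[25]=4 extend→box=[25,29)
i=26: min(r-i=3, Z[1]=3)=3; Z[26]=3
i=27: min(r-i=2, Z[2]=2)=2; Z[27]=2
i=28: min(r-i=1, Z[3]=1)=1; Z[28]=1
i=29: i≥r, start 0; Z[29]=0
i=30: i≥r, start 0; Z[30]=1 extend→box=[30,31)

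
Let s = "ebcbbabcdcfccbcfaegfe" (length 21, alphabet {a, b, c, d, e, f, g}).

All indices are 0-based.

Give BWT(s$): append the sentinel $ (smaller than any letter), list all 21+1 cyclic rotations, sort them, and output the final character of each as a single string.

ebfbceacbcfbbdcf$accge

rank  rotation                last
    0  $ebcbbabcdcfccbcfaegfe  e
    1  abcdcfccbcfaegfe$ebcbb  b
    2  aegfe$ebcbbabcdcfccbcf  f
    3  babcdcfccbcfaegfe$ebcb  b
    4  bbabcdcfccbcfaegfe$ebc  c
    5  bcbbabcdcfccbcfaegfe$e  e
    6  bcdcfccbcfaegfe$ebcbba  a
    7  bcfaegfe$ebcbbabcdcfcc  c
    8  cbbabcdcfccbcfaegfe$eb  b
    9  cbcfaegfe$ebcbbabcdcfc  c
   10  ccbcfaegfe$ebcbbabcdcf  f
   11  cdcfccbcfaegfe$ebcbbab  b
   12  cfaegfe$ebcbbabcdcfccb  b
   13  cfccbcfaegfe$ebcbbabcd  d
   14  dcfccbcfaegfe$ebcbbabc  c
   15  e$ebcbbabcdcfccbcfaegf  f
   16  ebcbbabcdcfccbcfaegfe$  $
   17  egfe$ebcbbabcdcfccbcfa  a
   18  faegfe$ebcbbabcdcfccbc  c
   19  fccbcfaegfe$ebcbbabcdc  c
   20  fe$ebcbbabcdcfccbcfaeg  g
   21  gfe$ebcbbabcdcfccbcfae  e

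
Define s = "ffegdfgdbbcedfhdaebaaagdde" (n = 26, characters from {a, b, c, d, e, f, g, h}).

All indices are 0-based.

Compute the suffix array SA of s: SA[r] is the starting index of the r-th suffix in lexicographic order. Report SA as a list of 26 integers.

[19, 20, 16, 21, 18, 8, 9, 10, 15, 7, 23, 24, 4, 12, 25, 17, 11, 2, 1, 0, 5, 13, 6, 22, 3, 14]

rank→(start, suffix):
  0 → (19, 'aaagdde')
  1 → (20, 'aagdde')
  2 → (16, 'aebaaagdde')
  3 → (21, 'agdde')
  4 → (18, 'baaagdde')
  5 → (8, 'bbcedfhdaebaaagdde')
  6 → (9, 'bcedfhdaebaaagdde')
  7 → (10, 'cedfhdaebaaagdde')
  8 → (15, 'daebaaagdde')
  9 → (7, 'dbbcedfhdaebaaagdde')
  10 → (23, 'dde')
  11 → (24, 'de')
  12 → (4, 'dfgdbbcedfhdaebaaagdde')
  13 → (12, 'dfhdaebaaagdde')
  14 → (25, 'e')
  15 → (17, 'ebaaagdde')
  16 → (11, 'edfhdaebaaagdde')
  17 → (2, 'egdfgdbbcedfhdaebaaagdde')
  18 → (1, 'fegdfgdbbcedfhdaebaaagdde')
  19 → (0, 'ffegdfgdbbcedfhdaebaaagdde')
  20 → (5, 'fgdbbcedfhdaebaaagdde')
  21 → (13, 'fhdaebaaagdde')
  22 → (6, 'gdbbcedfhdaebaaagdde')
  23 → (22, 'gdde')
  24 → (3, 'gdfgdbbcedfhdaebaaagdde')
  25 → (14, 'hdaebaaagdde')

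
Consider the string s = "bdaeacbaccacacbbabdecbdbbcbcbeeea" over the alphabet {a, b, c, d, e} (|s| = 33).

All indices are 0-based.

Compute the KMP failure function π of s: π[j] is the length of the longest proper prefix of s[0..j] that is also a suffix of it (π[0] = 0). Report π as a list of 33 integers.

π[0] = 0
j=1 s[j]='d': π[1]=0 (border '')
j=2 s[j]='a': π[2]=0 (border '')
j=3 s[j]='e': π[3]=0 (border '')
j=4 s[j]='a': π[4]=0 (border '')
j=5 s[j]='c': π[5]=0 (border '')
j=6 s[j]='b': π[6]=1 (border 'b')
j=7 s[j]='a': k: 1→0; π[7]=0 (border '')
j=8 s[j]='c': π[8]=0 (border '')
j=9 s[j]='c': π[9]=0 (border '')
j=10 s[j]='a': π[10]=0 (border '')
j=11 s[j]='c': π[11]=0 (border '')
j=12 s[j]='a': π[12]=0 (border '')
j=13 s[j]='c': π[13]=0 (border '')
j=14 s[j]='b': π[14]=1 (border 'b')
j=15 s[j]='b': k: 1→0; π[15]=1 (border 'b')
j=16 s[j]='a': k: 1→0; π[16]=0 (border '')
j=17 s[j]='b': π[17]=1 (border 'b')
j=18 s[j]='d': π[18]=2 (border 'bd')
j=19 s[j]='e': k: 2→0; π[19]=0 (border '')
j=20 s[j]='c': π[20]=0 (border '')
j=21 s[j]='b': π[21]=1 (border 'b')
j=22 s[j]='d': π[22]=2 (border 'bd')
j=23 s[j]='b': k: 2→0; π[23]=1 (border 'b')
j=24 s[j]='b': k: 1→0; π[24]=1 (border 'b')
j=25 s[j]='c': k: 1→0; π[25]=0 (border '')
j=26 s[j]='b': π[26]=1 (border 'b')
j=27 s[j]='c': k: 1→0; π[27]=0 (border '')
j=28 s[j]='b': π[28]=1 (border 'b')
j=29 s[j]='e': k: 1→0; π[29]=0 (border '')
j=30 s[j]='e': π[30]=0 (border '')
j=31 s[j]='e': π[31]=0 (border '')
j=32 s[j]='a': π[32]=0 (border '')

[0, 0, 0, 0, 0, 0, 1, 0, 0, 0, 0, 0, 0, 0, 1, 1, 0, 1, 2, 0, 0, 1, 2, 1, 1, 0, 1, 0, 1, 0, 0, 0, 0]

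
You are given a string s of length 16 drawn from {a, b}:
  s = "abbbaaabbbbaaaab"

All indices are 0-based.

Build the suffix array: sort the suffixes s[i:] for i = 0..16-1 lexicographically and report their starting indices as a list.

sorted suffixes:
  #0 SA[0]=11  'aaaab'
  #1 SA[1]=12  'aaab'
  #2 SA[2]=4  'aaabbbbaaaab'
  #3 SA[3]=13  'aab'
  #4 SA[4]=5  'aabbbbaaaab'
  #5 SA[5]=14  'ab'
  #6 SA[6]=0  'abbbaaabbbbaaaab'
  #7 SA[7]=6  'abbbbaaaab'
  #8 SA[8]=15  'b'
  #9 SA[9]=10  'baaaab'
  #10 SA[10]=3  'baaabbbbaaaab'
  #11 SA[11]=9  'bbaaaab'
  #12 SA[12]=2  'bbaaabbbbaaaab'
  #13 SA[13]=8  'bbbaaaab'
  #14 SA[14]=1  'bbbaaabbbbaaaab'
  #15 SA[15]=7  'bbbbaaaab'

[11, 12, 4, 13, 5, 14, 0, 6, 15, 10, 3, 9, 2, 8, 1, 7]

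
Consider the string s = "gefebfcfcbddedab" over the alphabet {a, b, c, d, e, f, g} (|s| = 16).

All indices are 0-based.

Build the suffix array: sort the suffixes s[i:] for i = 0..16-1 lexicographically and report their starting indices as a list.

[14, 15, 9, 4, 8, 6, 13, 10, 11, 3, 12, 1, 7, 5, 2, 0]

sorted suffixes:
  #0 SA[0]=14  'ab'
  #1 SA[1]=15  'b'
  #2 SA[2]=9  'bddedab'
  #3 SA[3]=4  'bfcfcbddedab'
  #4 SA[4]=8  'cbddedab'
  #5 SA[5]=6  'cfcbddedab'
  #6 SA[6]=13  'dab'
  #7 SA[7]=10  'ddedab'
  #8 SA[8]=11  'dedab'
  #9 SA[9]=3  'ebfcfcbddedab'
  #10 SA[10]=12  'edab'
  #11 SA[11]=1  'efebfcfcbddedab'
  #12 SA[12]=7  'fcbddedab'
  #13 SA[13]=5  'fcfcbddedab'
  #14 SA[14]=2  'febfcfcbddedab'
  #15 SA[15]=0  'gefebfcfcbddedab'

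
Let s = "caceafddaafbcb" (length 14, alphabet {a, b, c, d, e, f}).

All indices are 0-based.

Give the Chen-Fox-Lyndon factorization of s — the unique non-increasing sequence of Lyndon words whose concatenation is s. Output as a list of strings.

["c", "aceafdd", "aafbcb"]

emit factor 1: 'c' (i=0, period=1)
emit factor 2: 'aceafdd' (i=1, period=7)
emit factor 3: 'aafbcb' (i=8, period=6)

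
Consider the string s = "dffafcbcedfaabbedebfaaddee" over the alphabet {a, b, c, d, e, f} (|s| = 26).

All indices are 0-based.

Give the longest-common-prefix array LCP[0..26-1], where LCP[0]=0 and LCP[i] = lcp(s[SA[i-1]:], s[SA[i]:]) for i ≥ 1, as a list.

sorted suffixes:
  #0 SA[0]=11  'aabbedebfaaddee'
  #1 SA[1]=20  'aaddee'
  #2 SA[2]=12  'abbedebfaaddee'
  #3 SA[3]=21  'addee'
  #4 SA[4]=3  'afcbcedfaabbedebfaaddee'
  #5 SA[5]=13  'bbedebfaaddee'
  #6 SA[6]=6  'bcedfaabbedebfaaddee'
  #7 SA[7]=14  'bedebfaaddee'
  #8 SA[8]=18  'bfaaddee'
  #9 SA[9]=5  'cbcedfaabbedebfaaddee'
  #10 SA[10]=7  'cedfaabbedebfaaddee'
  #11 SA[11]=22  'ddee'
  #12 SA[12]=16  'debfaaddee'
  #13 SA[13]=23  'dee'
  #14 SA[14]=9  'dfaabbedebfaaddee'
  #15 SA[15]=0  'dffafcbcedfaabbedebfaaddee'
  #16 SA[16]=25  'e'
  #17 SA[17]=17  'ebfaaddee'
  #18 SA[18]=15  'edebfaaddee'
  #19 SA[19]=8  'edfaabbedebfaaddee'
  #20 SA[20]=24  'ee'
  #21 SA[21]=10  'faabbedebfaaddee'
  #22 SA[22]=19  'faaddee'
  #23 SA[23]=2  'fafcbcedfaabbedebfaaddee'
  #24 SA[24]=4  'fcbcedfaabbedebfaaddee'
  #25 SA[25]=1  'ffafcbcedfaabbedebfaaddee'

SA = [11, 20, 12, 21, 3, 13, 6, 14, 18, 5, 7, 22, 16, 23, 9, 0, 25, 17, 15, 8, 24, 10, 19, 2, 4, 1]
rank  pair      lcp
   1  s[11:],s[20:]  2  'aa'
   2  s[20:],s[12:]  1  'a'
   3  s[12:],s[21:]  1  'a'
   4  s[21:],s[3:]  1  'a'
   5  s[3:],s[13:]  0  ''
   6  s[13:],s[6:]  1  'b'
   7  s[6:],s[14:]  1  'b'
   8  s[14:],s[18:]  1  'b'
   9  s[18:],s[5:]  0  ''
  10  s[5:],s[7:]  1  'c'
  11  s[7:],s[22:]  0  ''
  12  s[22:],s[16:]  1  'd'
  13  s[16:],s[23:]  2  'de'
  14  s[23:],s[9:]  1  'd'
  15  s[9:],s[0:]  2  'df'
  16  s[0:],s[25:]  0  ''
  17  s[25:],s[17:]  1  'e'
  18  s[17:],s[15:]  1  'e'
  19  s[15:],s[8:]  2  'ed'
  20  s[8:],s[24:]  1  'e'
  21  s[24:],s[10:]  0  ''
  22  s[10:],s[19:]  3  'faa'
  23  s[19:],s[2:]  2  'fa'
  24  s[2:],s[4:]  1  'f'
  25  s[4:],s[1:]  1  'f'

[0, 2, 1, 1, 1, 0, 1, 1, 1, 0, 1, 0, 1, 2, 1, 2, 0, 1, 1, 2, 1, 0, 3, 2, 1, 1]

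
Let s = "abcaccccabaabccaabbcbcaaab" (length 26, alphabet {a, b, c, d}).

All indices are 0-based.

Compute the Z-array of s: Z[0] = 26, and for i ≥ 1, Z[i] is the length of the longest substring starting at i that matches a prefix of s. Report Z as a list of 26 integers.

[26, 0, 0, 1, 0, 0, 0, 0, 2, 0, 1, 3, 0, 0, 0, 1, 2, 0, 0, 0, 0, 0, 1, 1, 2, 0]

Z[0]=26
i=1: fresh scan; Z[1]=0
i=2: fresh scan; Z[2]=0
i=3: fresh scan; Z[3]=1 extend→box=[3,4)
i=4: fresh scan; Z[4]=0
i=5: fresh scan; Z[5]=0
i=6: fresh scan; Z[6]=0
i=7: fresh scan; Z[7]=0
i=8: fresh scan; Z[8]=2 extend→box=[8,10)
i=9: min(r-i=1, Z[1]=0)=0; Z[9]=0
i=10: fresh scan; Z[10]=1 extend→box=[10,11)
i=11: fresh scan; Z[11]=3 extend→box=[11,14)
i=12: min(r-i=2, Z[1]=0)=0; Z[12]=0
i=13: min(r-i=1, Z[2]=0)=0; Z[13]=0
i=14: fresh scan; Z[14]=0
i=15: fresh scan; Z[15]=1 extend→box=[15,16)
i=16: fresh scan; Z[16]=2 extend→box=[16,18)
i=17: min(r-i=1, Z[1]=0)=0; Z[17]=0
i=18: fresh scan; Z[18]=0
i=19: fresh scan; Z[19]=0
i=20: fresh scan; Z[20]=0
i=21: fresh scan; Z[21]=0
i=22: fresh scan; Z[22]=1 extend→box=[22,23)
i=23: fresh scan; Z[23]=1 extend→box=[23,24)
i=24: fresh scan; Z[24]=2 extend→box=[24,26)
i=25: min(r-i=1, Z[1]=0)=0; Z[25]=0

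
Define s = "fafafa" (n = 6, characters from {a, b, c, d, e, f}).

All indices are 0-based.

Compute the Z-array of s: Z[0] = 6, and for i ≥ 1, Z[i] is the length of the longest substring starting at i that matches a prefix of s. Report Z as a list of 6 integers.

[6, 0, 4, 0, 2, 0]

Z[0]=6
i=1: fresh scan; Z[1]=0
i=2: fresh scan; Z[2]=4 grow→box=[2,6)
i=3: min(r-i=3, Z[1]=0)=0; Z[3]=0
i=4: min(r-i=2, Z[2]=4)=2; Z[4]=2
i=5: min(r-i=1, Z[3]=0)=0; Z[5]=0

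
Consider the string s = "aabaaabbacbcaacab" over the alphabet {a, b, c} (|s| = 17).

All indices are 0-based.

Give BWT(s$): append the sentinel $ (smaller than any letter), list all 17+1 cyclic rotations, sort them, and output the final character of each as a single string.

rank  rotation            last
    0  $aabaaabbacbcaacab  b
    1  aaabbacbcaacab$aab  b
    2  aabaaabbacbcaacab$  $
    3  aabbacbcaacab$aaba  a
    4  aacab$aabaaabbacbc  c
    5  ab$aabaaabbacbcaac  c
    6  abaaabbacbcaacab$a  a
    7  abbacbcaacab$aabaa  a
    8  acab$aabaaabbacbca  a
    9  acbcaacab$aabaaabb  b
   10  b$aabaaabbacbcaaca  a
   11  baaabbacbcaacab$aa  a
   12  bacbcaacab$aabaaab  b
   13  bbacbcaacab$aabaaa  a
   14  bcaacab$aabaaabbac  c
   15  caacab$aabaaabbacb  b
   16  cab$aabaaabbacbcaa  a
   17  cbcaacab$aabaaabba  a

bb$accaaabaabacbaa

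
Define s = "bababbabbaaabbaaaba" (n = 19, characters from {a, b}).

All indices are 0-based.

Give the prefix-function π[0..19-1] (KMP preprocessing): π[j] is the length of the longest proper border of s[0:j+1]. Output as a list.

π[0] = 0
j=1 s[j]='a': π[1]=0 (border '')
j=2 s[j]='b': π[2]=1 (border 'b')
j=3 s[j]='a': π[3]=2 (border 'ba')
j=4 s[j]='b': π[4]=3 (border 'bab')
j=5 s[j]='b': k: 3→1→0; π[5]=1 (border 'b')
j=6 s[j]='a': π[6]=2 (border 'ba')
j=7 s[j]='b': π[7]=3 (border 'bab')
j=8 s[j]='b': k: 3→1→0; π[8]=1 (border 'b')
j=9 s[j]='a': π[9]=2 (border 'ba')
j=10 s[j]='a': k: 2→0; π[10]=0 (border '')
j=11 s[j]='a': π[11]=0 (border '')
j=12 s[j]='b': π[12]=1 (border 'b')
j=13 s[j]='b': k: 1→0; π[13]=1 (border 'b')
j=14 s[j]='a': π[14]=2 (border 'ba')
j=15 s[j]='a': k: 2→0; π[15]=0 (border '')
j=16 s[j]='a': π[16]=0 (border '')
j=17 s[j]='b': π[17]=1 (border 'b')
j=18 s[j]='a': π[18]=2 (border 'ba')

[0, 0, 1, 2, 3, 1, 2, 3, 1, 2, 0, 0, 1, 1, 2, 0, 0, 1, 2]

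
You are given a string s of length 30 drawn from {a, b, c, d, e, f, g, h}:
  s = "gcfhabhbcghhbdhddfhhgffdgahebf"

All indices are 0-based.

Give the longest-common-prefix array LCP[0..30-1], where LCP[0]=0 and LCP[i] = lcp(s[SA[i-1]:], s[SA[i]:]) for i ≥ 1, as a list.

[0, 1, 0, 1, 1, 1, 0, 1, 0, 1, 1, 1, 0, 0, 1, 1, 1, 2, 0, 1, 1, 1, 0, 1, 2, 1, 1, 1, 1, 2]

rank→(start, suffix):
  0 → (4, 'abhbcghhbdhddfhhgffdgahebf')
  1 → (25, 'ahebf')
  2 → (7, 'bcghhbdhddfhhgffdgahebf')
  3 → (12, 'bdhddfhhgffdgahebf')
  4 → (28, 'bf')
  5 → (5, 'bhbcghhbdhddfhhgffdgahebf')
  6 → (1, 'cfhabhbcghhbdhddfhhgffdgahebf')
  7 → (8, 'cghhbdhddfhhgffdgahebf')
  8 → (15, 'ddfhhgffdgahebf')
  9 → (16, 'dfhhgffdgahebf')
  10 → (23, 'dgahebf')
  11 → (13, 'dhddfhhgffdgahebf')
  12 → (27, 'ebf')
  13 → (29, 'f')
  14 → (22, 'fdgahebf')
  15 → (21, 'ffdgahebf')
  16 → (2, 'fhabhbcghhbdhddfhhgffdgahebf')
  17 → (17, 'fhhgffdgahebf')
  18 → (24, 'gahebf')
  19 → (0, 'gcfhabhbcghhbdhddfhhgffdgahebf')
  20 → (20, 'gffdgahebf')
  21 → (9, 'ghhbdhddfhhgffdgahebf')
  22 → (3, 'habhbcghhbdhddfhhgffdgahebf')
  23 → (6, 'hbcghhbdhddfhhgffdgahebf')
  24 → (11, 'hbdhddfhhgffdgahebf')
  25 → (14, 'hddfhhgffdgahebf')
  26 → (26, 'hebf')
  27 → (19, 'hgffdgahebf')
  28 → (10, 'hhbdhddfhhgffdgahebf')
  29 → (18, 'hhgffdgahebf')

SA = [4, 25, 7, 12, 28, 5, 1, 8, 15, 16, 23, 13, 27, 29, 22, 21, 2, 17, 24, 0, 20, 9, 3, 6, 11, 14, 26, 19, 10, 18]
i: (SA[i-1],SA[i]) lcp shared
  1: (4,25) 1 'a'
  2: (25,7) 0 ''
  3: (7,12) 1 'b'
  4: (12,28) 1 'b'
  5: (28,5) 1 'b'
  6: (5,1) 0 ''
  7: (1,8) 1 'c'
  8: (8,15) 0 ''
  9: (15,16) 1 'd'
  10: (16,23) 1 'd'
  11: (23,13) 1 'd'
  12: (13,27) 0 ''
  13: (27,29) 0 ''
  14: (29,22) 1 'f'
  15: (22,21) 1 'f'
  16: (21,2) 1 'f'
  17: (2,17) 2 'fh'
  18: (17,24) 0 ''
  19: (24,0) 1 'g'
  20: (0,20) 1 'g'
  21: (20,9) 1 'g'
  22: (9,3) 0 ''
  23: (3,6) 1 'h'
  24: (6,11) 2 'hb'
  25: (11,14) 1 'h'
  26: (14,26) 1 'h'
  27: (26,19) 1 'h'
  28: (19,10) 1 'h'
  29: (10,18) 2 'hh'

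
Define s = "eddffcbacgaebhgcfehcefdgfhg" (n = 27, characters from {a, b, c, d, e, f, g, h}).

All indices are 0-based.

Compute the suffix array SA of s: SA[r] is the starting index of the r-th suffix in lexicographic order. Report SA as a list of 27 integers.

rank→(start, suffix):
  0 → (7, 'acgaebhgcfehcefdgfhg')
  1 → (10, 'aebhgcfehcefdgfhg')
  2 → (6, 'bacgaebhgcfehcefdgfhg')
  3 → (12, 'bhgcfehcefdgfhg')
  4 → (5, 'cbacgaebhgcfehcefdgfhg')
  5 → (19, 'cefdgfhg')
  6 → (15, 'cfehcefdgfhg')
  7 → (8, 'cgaebhgcfehcefdgfhg')
  8 → (1, 'ddffcbacgaebhgcfehcefdgfhg')
  9 → (2, 'dffcbacgaebhgcfehcefdgfhg')
  10 → (22, 'dgfhg')
  11 → (11, 'ebhgcfehcefdgfhg')
  12 → (0, 'eddffcbacgaebhgcfehcefdgfhg')
  13 → (20, 'efdgfhg')
  14 → (17, 'ehcefdgfhg')
  15 → (4, 'fcbacgaebhgcfehcefdgfhg')
  16 → (21, 'fdgfhg')
  17 → (16, 'fehcefdgfhg')
  18 → (3, 'ffcbacgaebhgcfehcefdgfhg')
  19 → (24, 'fhg')
  20 → (26, 'g')
  21 → (9, 'gaebhgcfehcefdgfhg')
  22 → (14, 'gcfehcefdgfhg')
  23 → (23, 'gfhg')
  24 → (18, 'hcefdgfhg')
  25 → (25, 'hg')
  26 → (13, 'hgcfehcefdgfhg')

[7, 10, 6, 12, 5, 19, 15, 8, 1, 2, 22, 11, 0, 20, 17, 4, 21, 16, 3, 24, 26, 9, 14, 23, 18, 25, 13]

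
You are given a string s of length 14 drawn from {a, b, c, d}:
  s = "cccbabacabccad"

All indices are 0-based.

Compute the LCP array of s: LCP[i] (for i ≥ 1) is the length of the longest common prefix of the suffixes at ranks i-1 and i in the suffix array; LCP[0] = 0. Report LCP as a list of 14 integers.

rank | idx | suffix
   0 |   4 | abacabccad
   1 |   8 | abccad
   2 |   6 | acabccad
   3 |  12 | ad
   4 |   3 | babacabccad
   5 |   5 | bacabccad
   6 |   9 | bccad
   7 |   7 | cabccad
   8 |  11 | cad
   9 |   2 | cbabacabccad
  10 |  10 | ccad
  11 |   1 | ccbabacabccad
  12 |   0 | cccbabacabccad
  13 |  13 | d

SA = [4, 8, 6, 12, 3, 5, 9, 7, 11, 2, 10, 1, 0, 13]
[i] adj suffixes → lcp
  [1] 4/8 → 2 ('ab')
  [2] 8/6 → 1 ('a')
  [3] 6/12 → 1 ('a')
  [4] 12/3 → 0 ('')
  [5] 3/5 → 2 ('ba')
  [6] 5/9 → 1 ('b')
  [7] 9/7 → 0 ('')
  [8] 7/11 → 2 ('ca')
  [9] 11/2 → 1 ('c')
  [10] 2/10 → 1 ('c')
  [11] 10/1 → 2 ('cc')
  [12] 1/0 → 2 ('cc')
  [13] 0/13 → 0 ('')

[0, 2, 1, 1, 0, 2, 1, 0, 2, 1, 1, 2, 2, 0]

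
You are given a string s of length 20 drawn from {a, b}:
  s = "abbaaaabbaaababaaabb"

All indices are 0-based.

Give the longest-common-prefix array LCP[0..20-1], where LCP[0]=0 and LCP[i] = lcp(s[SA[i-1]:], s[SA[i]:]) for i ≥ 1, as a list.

[0, 3, 4, 5, 2, 3, 4, 1, 3, 2, 3, 6, 0, 1, 4, 5, 2, 1, 2, 5]

rank | idx | suffix
   0 |   3 | aaaabbaaababaaabb
   1 |   9 | aaababaaabb
   2 |  15 | aaabb
   3 |   4 | aaabbaaababaaabb
   4 |  10 | aababaaabb
   5 |  16 | aabb
   6 |   5 | aabbaaababaaabb
   7 |  13 | abaaabb
   8 |  11 | ababaaabb
   9 |  17 | abb
  10 |   0 | abbaaaabbaaababaaabb
  11 |   6 | abbaaababaaabb
  12 |  19 | b
  13 |   2 | baaaabbaaababaaabb
  14 |   8 | baaababaaabb
  15 |  14 | baaabb
  16 |  12 | babaaabb
  17 |  18 | bb
  18 |   1 | bbaaaabbaaababaaabb
  19 |   7 | bbaaababaaabb

SA = [3, 9, 15, 4, 10, 16, 5, 13, 11, 17, 0, 6, 19, 2, 8, 14, 12, 18, 1, 7]
rank  pair      lcp
   1  s[3:],s[9:]  3  'aaa'
   2  s[9:],s[15:]  4  'aaab'
   3  s[15:],s[4:]  5  'aaabb'
   4  s[4:],s[10:]  2  'aa'
   5  s[10:],s[16:]  3  'aab'
   6  s[16:],s[5:]  4  'aabb'
   7  s[5:],s[13:]  1  'a'
   8  s[13:],s[11:]  3  'aba'
   9  s[11:],s[17:]  2  'ab'
  10  s[17:],s[0:]  3  'abb'
  11  s[0:],s[6:]  6  'abbaaa'
  12  s[6:],s[19:]  0  ''
  13  s[19:],s[2:]  1  'b'
  14  s[2:],s[8:]  4  'baaa'
  15  s[8:],s[14:]  5  'baaab'
  16  s[14:],s[12:]  2  'ba'
  17  s[12:],s[18:]  1  'b'
  18  s[18:],s[1:]  2  'bb'
  19  s[1:],s[7:]  5  'bbaaa'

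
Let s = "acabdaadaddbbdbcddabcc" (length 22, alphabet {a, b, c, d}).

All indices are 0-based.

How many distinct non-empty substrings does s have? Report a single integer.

227

sorted suffixes:
  #0 SA[0]=5  'aadaddbbdbcddabcc'
  #1 SA[1]=18  'abcc'
  #2 SA[2]=2  'abdaadaddbbdbcddabcc'
  #3 SA[3]=0  'acabdaadaddbbdbcddabcc'
  #4 SA[4]=6  'adaddbbdbcddabcc'
  #5 SA[5]=8  'addbbdbcddabcc'
  #6 SA[6]=11  'bbdbcddabcc'
  #7 SA[7]=19  'bcc'
  #8 SA[8]=14  'bcddabcc'
  #9 SA[9]=3  'bdaadaddbbdbcddabcc'
  #10 SA[10]=12  'bdbcddabcc'
  #11 SA[11]=21  'c'
  #12 SA[12]=1  'cabdaadaddbbdbcddabcc'
  #13 SA[13]=20  'cc'
  #14 SA[14]=15  'cddabcc'
  #15 SA[15]=4  'daadaddbbdbcddabcc'
  #16 SA[16]=17  'dabcc'
  #17 SA[17]=7  'daddbbdbcddabcc'
  #18 SA[18]=10  'dbbdbcddabcc'
  #19 SA[19]=13  'dbcddabcc'
  #20 SA[20]=16  'ddabcc'
  #21 SA[21]=9  'ddbbdbcddabcc'

SA = [5, 18, 2, 0, 6, 8, 11, 19, 14, 3, 12, 21, 1, 20, 15, 4, 17, 7, 10, 13, 16, 9]
i: (SA[i-1],SA[i]) lcp shared
  1: (5,18) 1 'a'
  2: (18,2) 2 'ab'
  3: (2,0) 1 'a'
  4: (0,6) 1 'a'
  5: (6,8) 2 'ad'
  6: (8,11) 0 ''
  7: (11,19) 1 'b'
  8: (19,14) 2 'bc'
  9: (14,3) 1 'b'
  10: (3,12) 2 'bd'
  11: (12,21) 0 ''
  12: (21,1) 1 'c'
  13: (1,20) 1 'c'
  14: (20,15) 1 'c'
  15: (15,4) 0 ''
  16: (4,17) 2 'da'
  17: (17,7) 2 'da'
  18: (7,10) 1 'd'
  19: (10,13) 2 'db'
  20: (13,16) 1 'd'
  21: (16,9) 2 'dd'

n(n+1)/2 = 22·23/2 = 253
Σ LCP = 0 + 1 + 2 + 1 + 1 + 2 + 0 + 1 + 2 + 1 + 2 + 0 + 1 + 1 + 1 + 0 + 2 + 2 + 1 + 2 + 1 + 2 = 26
distinct = 253 − 26 = 227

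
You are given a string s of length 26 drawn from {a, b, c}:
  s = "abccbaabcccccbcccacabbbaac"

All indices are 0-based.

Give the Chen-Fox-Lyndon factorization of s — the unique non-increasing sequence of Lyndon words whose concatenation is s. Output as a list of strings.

emit factor 1: 'abccb' (i=0, period=5)
emit factor 2: 'aabcccccbcccacabbbaac' (i=5, period=21)

["abccb", "aabcccccbcccacabbbaac"]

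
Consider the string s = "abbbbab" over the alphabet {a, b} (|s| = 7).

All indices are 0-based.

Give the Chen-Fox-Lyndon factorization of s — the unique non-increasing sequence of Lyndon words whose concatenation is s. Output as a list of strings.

["abbbb", "ab"]

emit factor 1: 'abbbb' (i=0, period=5)
emit factor 2: 'ab' (i=5, period=2)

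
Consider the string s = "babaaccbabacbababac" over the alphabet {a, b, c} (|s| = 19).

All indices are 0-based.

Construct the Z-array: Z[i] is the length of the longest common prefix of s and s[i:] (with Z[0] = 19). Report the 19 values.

Z[0]=19
i=1: outside box; Z[1]=0
i=2: outside box; Z[2]=2 grow→box=[2,4)
i=3: min(r-i=1, Z[1]=0)=0; Z[3]=0
i=4: outside box; Z[4]=0
i=5: outside box; Z[5]=0
i=6: outside box; Z[6]=0
i=7: outside box; Z[7]=4 grow→box=[7,11)
i=8: min(r-i=3, Z[1]=0)=0; Z[8]=0
i=9: min(r-i=2, Z[2]=2)=2; Z[9]=2
i=10: min(r-i=1, Z[3]=0)=0; Z[10]=0
i=11: outside box; Z[11]=0
i=12: outside box; Z[12]=4 grow→box=[12,16)
i=13: min(r-i=3, Z[1]=0)=0; Z[13]=0
i=14: min(r-i=2, Z[2]=2)=2; Z[14]=4 grow→box=[14,18)
i=15: min(r-i=3, Z[1]=0)=0; Z[15]=0
i=16: min(r-i=2, Z[2]=2)=2; Z[16]=2
i=17: min(r-i=1, Z[3]=0)=0; Z[17]=0
i=18: outside box; Z[18]=0

[19, 0, 2, 0, 0, 0, 0, 4, 0, 2, 0, 0, 4, 0, 4, 0, 2, 0, 0]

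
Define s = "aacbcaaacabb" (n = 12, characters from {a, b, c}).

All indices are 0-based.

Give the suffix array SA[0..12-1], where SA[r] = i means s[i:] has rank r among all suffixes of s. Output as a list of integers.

[5, 6, 0, 9, 7, 1, 11, 10, 3, 4, 8, 2]

rank→(start, suffix):
  0 → (5, 'aaacabb')
  1 → (6, 'aacabb')
  2 → (0, 'aacbcaaacabb')
  3 → (9, 'abb')
  4 → (7, 'acabb')
  5 → (1, 'acbcaaacabb')
  6 → (11, 'b')
  7 → (10, 'bb')
  8 → (3, 'bcaaacabb')
  9 → (4, 'caaacabb')
  10 → (8, 'cabb')
  11 → (2, 'cbcaaacabb')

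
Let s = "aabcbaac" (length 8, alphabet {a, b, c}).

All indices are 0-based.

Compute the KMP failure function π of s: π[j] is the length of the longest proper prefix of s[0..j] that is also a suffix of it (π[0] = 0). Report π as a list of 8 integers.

[0, 1, 0, 0, 0, 1, 2, 0]

π[0] = 0
j=1 s[j]='a': π[1]=1 (border 'a')
j=2 s[j]='b': k: 1→0; π[2]=0 (border '')
j=3 s[j]='c': π[3]=0 (border '')
j=4 s[j]='b': π[4]=0 (border '')
j=5 s[j]='a': π[5]=1 (border 'a')
j=6 s[j]='a': π[6]=2 (border 'aa')
j=7 s[j]='c': k: 2→1→0; π[7]=0 (border '')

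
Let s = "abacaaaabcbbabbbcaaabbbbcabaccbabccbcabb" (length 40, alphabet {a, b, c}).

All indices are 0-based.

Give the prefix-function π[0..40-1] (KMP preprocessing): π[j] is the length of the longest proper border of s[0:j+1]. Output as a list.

π[0] = 0
j=1 s[j]='b': π[1]=0 (border '')
j=2 s[j]='a': π[2]=1 (border 'a')
j=3 s[j]='c': k: 1→0; π[3]=0 (border '')
j=4 s[j]='a': π[4]=1 (border 'a')
j=5 s[j]='a': k: 1→0; π[5]=1 (border 'a')
j=6 s[j]='a': k: 1→0; π[6]=1 (border 'a')
j=7 s[j]='a': k: 1→0; π[7]=1 (border 'a')
j=8 s[j]='b': π[8]=2 (border 'ab')
j=9 s[j]='c': k: 2→0; π[9]=0 (border '')
j=10 s[j]='b': π[10]=0 (border '')
j=11 s[j]='b': π[11]=0 (border '')
j=12 s[j]='a': π[12]=1 (border 'a')
j=13 s[j]='b': π[13]=2 (border 'ab')
j=14 s[j]='b': k: 2→0; π[14]=0 (border '')
j=15 s[j]='b': π[15]=0 (border '')
j=16 s[j]='c': π[16]=0 (border '')
j=17 s[j]='a': π[17]=1 (border 'a')
j=18 s[j]='a': k: 1→0; π[18]=1 (border 'a')
j=19 s[j]='a': k: 1→0; π[19]=1 (border 'a')
j=20 s[j]='b': π[20]=2 (border 'ab')
j=21 s[j]='b': k: 2→0; π[21]=0 (border '')
j=22 s[j]='b': π[22]=0 (border '')
j=23 s[j]='b': π[23]=0 (border '')
j=24 s[j]='c': π[24]=0 (border '')
j=25 s[j]='a': π[25]=1 (border 'a')
j=26 s[j]='b': π[26]=2 (border 'ab')
j=27 s[j]='a': π[27]=3 (border 'aba')
j=28 s[j]='c': π[28]=4 (border 'abac')
j=29 s[j]='c': k: 4→0; π[29]=0 (border '')
j=30 s[j]='b': π[30]=0 (border '')
j=31 s[j]='a': π[31]=1 (border 'a')
j=32 s[j]='b': π[32]=2 (border 'ab')
j=33 s[j]='c': k: 2→0; π[33]=0 (border '')
j=34 s[j]='c': π[34]=0 (border '')
j=35 s[j]='b': π[35]=0 (border '')
j=36 s[j]='c': π[36]=0 (border '')
j=37 s[j]='a': π[37]=1 (border 'a')
j=38 s[j]='b': π[38]=2 (border 'ab')
j=39 s[j]='b': k: 2→0; π[39]=0 (border '')

[0, 0, 1, 0, 1, 1, 1, 1, 2, 0, 0, 0, 1, 2, 0, 0, 0, 1, 1, 1, 2, 0, 0, 0, 0, 1, 2, 3, 4, 0, 0, 1, 2, 0, 0, 0, 0, 1, 2, 0]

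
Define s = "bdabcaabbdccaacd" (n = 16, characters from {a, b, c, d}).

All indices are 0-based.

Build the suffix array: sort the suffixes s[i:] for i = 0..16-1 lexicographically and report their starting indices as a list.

sorted suffixes:
  #0 SA[0]=5  'aabbdccaacd'
  #1 SA[1]=12  'aacd'
  #2 SA[2]=6  'abbdccaacd'
  #3 SA[3]=2  'abcaabbdccaacd'
  #4 SA[4]=13  'acd'
  #5 SA[5]=7  'bbdccaacd'
  #6 SA[6]=3  'bcaabbdccaacd'
  #7 SA[7]=0  'bdabcaabbdccaacd'
  #8 SA[8]=8  'bdccaacd'
  #9 SA[9]=4  'caabbdccaacd'
  #10 SA[10]=11  'caacd'
  #11 SA[11]=10  'ccaacd'
  #12 SA[12]=14  'cd'
  #13 SA[13]=15  'd'
  #14 SA[14]=1  'dabcaabbdccaacd'
  #15 SA[15]=9  'dccaacd'

[5, 12, 6, 2, 13, 7, 3, 0, 8, 4, 11, 10, 14, 15, 1, 9]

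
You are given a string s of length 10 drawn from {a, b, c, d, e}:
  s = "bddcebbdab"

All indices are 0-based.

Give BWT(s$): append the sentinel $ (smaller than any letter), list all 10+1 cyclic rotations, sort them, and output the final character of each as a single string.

bdaeb$dbdbc

rank  rotation     last
    0  $bddcebbdab  b
    1  ab$bddcebbd  d
    2  b$bddcebbda  a
    3  bbdab$bddce  e
    4  bdab$bddceb  b
    5  bddcebbdab$  $
    6  cebbdab$bdd  d
    7  dab$bddcebb  b
    8  dcebbdab$bd  d
    9  ddcebbdab$b  b
   10  ebbdab$bddc  c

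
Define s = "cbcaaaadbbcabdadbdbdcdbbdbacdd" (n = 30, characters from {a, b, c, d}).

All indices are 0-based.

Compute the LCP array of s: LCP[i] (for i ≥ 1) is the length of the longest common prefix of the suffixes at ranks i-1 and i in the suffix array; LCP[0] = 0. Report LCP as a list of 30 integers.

[0, 3, 2, 1, 1, 1, 3, 0, 1, 2, 1, 3, 1, 2, 3, 2, 0, 2, 1, 1, 2, 0, 1, 1, 2, 3, 2, 3, 1, 1]

rank→(start, suffix):
  0 → (3, 'aaaadbbcabdadbdbdcdbbdbacdd')
  1 → (4, 'aaadbbcabdadbdbdcdbbdbacdd')
  2 → (5, 'aadbbcabdadbdbdcdbbdbacdd')
  3 → (11, 'abdadbdbdcdbbdbacdd')
  4 → (26, 'acdd')
  5 → (6, 'adbbcabdadbdbdcdbbdbacdd')
  6 → (14, 'adbdbdcdbbdbacdd')
  7 → (25, 'bacdd')
  8 → (8, 'bbcabdadbdbdcdbbdbacdd')
  9 → (22, 'bbdbacdd')
  10 → (1, 'bcaaaadbbcabdadbdbdcdbbdbacdd')
  11 → (9, 'bcabdadbdbdcdbbdbacdd')
  12 → (12, 'bdadbdbdcdbbdbacdd')
  13 → (23, 'bdbacdd')
  14 → (16, 'bdbdcdbbdbacdd')
  15 → (18, 'bdcdbbdbacdd')
  16 → (2, 'caaaadbbcabdadbdbdcdbbdbacdd')
  17 → (10, 'cabdadbdbdcdbbdbacdd')
  18 → (0, 'cbcaaaadbbcabdadbdbdcdbbdbacdd')
  19 → (20, 'cdbbdbacdd')
  20 → (27, 'cdd')
  21 → (29, 'd')
  22 → (13, 'dadbdbdcdbbdbacdd')
  23 → (24, 'dbacdd')
  24 → (7, 'dbbcabdadbdbdcdbbdbacdd')
  25 → (21, 'dbbdbacdd')
  26 → (15, 'dbdbdcdbbdbacdd')
  27 → (17, 'dbdcdbbdbacdd')
  28 → (19, 'dcdbbdbacdd')
  29 → (28, 'dd')

SA = [3, 4, 5, 11, 26, 6, 14, 25, 8, 22, 1, 9, 12, 23, 16, 18, 2, 10, 0, 20, 27, 29, 13, 24, 7, 21, 15, 17, 19, 28]
i: (SA[i-1],SA[i]) lcp shared
  1: (3,4) 3 'aaa'
  2: (4,5) 2 'aa'
  3: (5,11) 1 'a'
  4: (11,26) 1 'a'
  5: (26,6) 1 'a'
  6: (6,14) 3 'adb'
  7: (14,25) 0 ''
  8: (25,8) 1 'b'
  9: (8,22) 2 'bb'
  10: (22,1) 1 'b'
  11: (1,9) 3 'bca'
  12: (9,12) 1 'b'
  13: (12,23) 2 'bd'
  14: (23,16) 3 'bdb'
  15: (16,18) 2 'bd'
  16: (18,2) 0 ''
  17: (2,10) 2 'ca'
  18: (10,0) 1 'c'
  19: (0,20) 1 'c'
  20: (20,27) 2 'cd'
  21: (27,29) 0 ''
  22: (29,13) 1 'd'
  23: (13,24) 1 'd'
  24: (24,7) 2 'db'
  25: (7,21) 3 'dbb'
  26: (21,15) 2 'db'
  27: (15,17) 3 'dbd'
  28: (17,19) 1 'd'
  29: (19,28) 1 'd'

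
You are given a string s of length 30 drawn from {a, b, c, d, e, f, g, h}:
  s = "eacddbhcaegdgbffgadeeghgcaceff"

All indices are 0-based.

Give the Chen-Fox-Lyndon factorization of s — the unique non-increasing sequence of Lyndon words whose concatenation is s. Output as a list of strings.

["e", "acddbhcaegdgbffgadeeghgcaceff"]

emit factor 1: 'e' (i=0, period=1)
emit factor 2: 'acddbhcaegdgbffgadeeghgcaceff' (i=1, period=29)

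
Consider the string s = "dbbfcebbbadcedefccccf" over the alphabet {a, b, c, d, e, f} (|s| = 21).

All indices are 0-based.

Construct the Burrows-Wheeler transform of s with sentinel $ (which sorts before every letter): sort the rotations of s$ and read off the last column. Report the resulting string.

rank  rotation                last
    0  $dbbfcebbbadcedefccccf  f
    1  adcedefccccf$dbbfcebbb  b
    2  badcedefccccf$dbbfcebb  b
    3  bbadcedefccccf$dbbfceb  b
    4  bbbadcedefccccf$dbbfce  e
    5  bbfcebbbadcedefccccf$d  d
    6  bfcebbbadcedefccccf$db  b
    7  ccccf$dbbfcebbbadcedef  f
    8  cccf$dbbfcebbbadcedefc  c
    9  ccf$dbbfcebbbadcedefcc  c
   10  cebbbadcedefccccf$dbbf  f
   11  cedefccccf$dbbfcebbbad  d
   12  cf$dbbfcebbbadcedefccc  c
   13  dbbfcebbbadcedefccccf$  $
   14  dcedefccccf$dbbfcebbba  a
   15  defccccf$dbbfcebbbadce  e
   16  ebbbadcedefccccf$dbbfc  c
   17  edefccccf$dbbfcebbbadc  c
   18  efccccf$dbbfcebbbadced  d
   19  f$dbbfcebbbadcedefcccc  c
   20  fccccf$dbbfcebbbadcede  e
   21  fcebbbadcedefccccf$dbb  b

fbbbedbfccfdc$aeccdceb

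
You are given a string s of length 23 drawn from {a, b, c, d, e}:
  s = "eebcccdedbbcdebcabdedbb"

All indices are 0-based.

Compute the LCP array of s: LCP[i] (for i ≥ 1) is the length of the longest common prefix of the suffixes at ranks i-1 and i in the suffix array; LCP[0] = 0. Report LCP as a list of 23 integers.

[0, 0, 1, 2, 1, 2, 2, 1, 0, 1, 2, 1, 3, 0, 3, 1, 2, 5, 0, 3, 1, 4, 1]

sorted suffixes:
  #0 SA[0]=16  'abdedbb'
  #1 SA[1]=22  'b'
  #2 SA[2]=21  'bb'
  #3 SA[3]=9  'bbcdebcabdedbb'
  #4 SA[4]=14  'bcabdedbb'
  #5 SA[5]=2  'bcccdedbbcdebcabdedbb'
  #6 SA[6]=10  'bcdebcabdedbb'
  #7 SA[7]=17  'bdedbb'
  #8 SA[8]=15  'cabdedbb'
  #9 SA[9]=3  'cccdedbbcdebcabdedbb'
  #10 SA[10]=4  'ccdedbbcdebcabdedbb'
  #11 SA[11]=11  'cdebcabdedbb'
  #12 SA[12]=5  'cdedbbcdebcabdedbb'
  #13 SA[13]=20  'dbb'
  #14 SA[14]=8  'dbbcdebcabdedbb'
  #15 SA[15]=12  'debcabdedbb'
  #16 SA[16]=18  'dedbb'
  #17 SA[17]=6  'dedbbcdebcabdedbb'
  #18 SA[18]=13  'ebcabdedbb'
  #19 SA[19]=1  'ebcccdedbbcdebcabdedbb'
  #20 SA[20]=19  'edbb'
  #21 SA[21]=7  'edbbcdebcabdedbb'
  #22 SA[22]=0  'eebcccdedbbcdebcabdedbb'

SA = [16, 22, 21, 9, 14, 2, 10, 17, 15, 3, 4, 11, 5, 20, 8, 12, 18, 6, 13, 1, 19, 7, 0]
rank  pair      lcp
   1  s[16:],s[22:]  0  ''
   2  s[22:],s[21:]  1  'b'
   3  s[21:],s[9:]  2  'bb'
   4  s[9:],s[14:]  1  'b'
   5  s[14:],s[2:]  2  'bc'
   6  s[2:],s[10:]  2  'bc'
   7  s[10:],s[17:]  1  'b'
   8  s[17:],s[15:]  0  ''
   9  s[15:],s[3:]  1  'c'
  10  s[3:],s[4:]  2  'cc'
  11  s[4:],s[11:]  1  'c'
  12  s[11:],s[5:]  3  'cde'
  13  s[5:],s[20:]  0  ''
  14  s[20:],s[8:]  3  'dbb'
  15  s[8:],s[12:]  1  'd'
  16  s[12:],s[18:]  2  'de'
  17  s[18:],s[6:]  5  'dedbb'
  18  s[6:],s[13:]  0  ''
  19  s[13:],s[1:]  3  'ebc'
  20  s[1:],s[19:]  1  'e'
  21  s[19:],s[7:]  4  'edbb'
  22  s[7:],s[0:]  1  'e'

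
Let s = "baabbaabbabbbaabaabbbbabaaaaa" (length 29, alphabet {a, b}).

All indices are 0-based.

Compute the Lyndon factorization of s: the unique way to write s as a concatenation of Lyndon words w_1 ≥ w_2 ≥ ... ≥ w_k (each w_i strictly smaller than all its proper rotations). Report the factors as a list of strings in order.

["b", "aabbaabbabbb", "aabaabbbbab", "a", "a", "a", "a", "a"]

emit factor 1: 'b' (i=0, period=1)
emit factor 2: 'aabbaabbabbb' (i=1, period=12)
emit factor 3: 'aabaabbbbab' (i=13, period=11)
emit factor 4: 'a' (i=24, period=1)
emit factor 5: 'a' (i=25, period=1)
emit factor 6: 'a' (i=26, period=1)
emit factor 7: 'a' (i=27, period=1)
emit factor 8: 'a' (i=28, period=1)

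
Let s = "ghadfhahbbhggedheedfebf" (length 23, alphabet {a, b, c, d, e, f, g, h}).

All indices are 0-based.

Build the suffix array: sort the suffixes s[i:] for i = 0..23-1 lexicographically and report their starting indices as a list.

[2, 6, 8, 21, 9, 18, 3, 14, 20, 17, 13, 16, 22, 19, 4, 12, 11, 0, 1, 5, 7, 15, 10]

rank | idx | suffix
   0 |   2 | adfhahbbhggedheedfebf
   1 |   6 | ahbbhggedheedfebf
   2 |   8 | bbhggedheedfebf
   3 |  21 | bf
   4 |   9 | bhggedheedfebf
   5 |  18 | dfebf
   6 |   3 | dfhahbbhggedheedfebf
   7 |  14 | dheedfebf
   8 |  20 | ebf
   9 |  17 | edfebf
  10 |  13 | edheedfebf
  11 |  16 | eedfebf
  12 |  22 | f
  13 |  19 | febf
  14 |   4 | fhahbbhggedheedfebf
  15 |  12 | gedheedfebf
  16 |  11 | ggedheedfebf
  17 |   0 | ghadfhahbbhggedheedfebf
  18 |   1 | hadfhahbbhggedheedfebf
  19 |   5 | hahbbhggedheedfebf
  20 |   7 | hbbhggedheedfebf
  21 |  15 | heedfebf
  22 |  10 | hggedheedfebf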